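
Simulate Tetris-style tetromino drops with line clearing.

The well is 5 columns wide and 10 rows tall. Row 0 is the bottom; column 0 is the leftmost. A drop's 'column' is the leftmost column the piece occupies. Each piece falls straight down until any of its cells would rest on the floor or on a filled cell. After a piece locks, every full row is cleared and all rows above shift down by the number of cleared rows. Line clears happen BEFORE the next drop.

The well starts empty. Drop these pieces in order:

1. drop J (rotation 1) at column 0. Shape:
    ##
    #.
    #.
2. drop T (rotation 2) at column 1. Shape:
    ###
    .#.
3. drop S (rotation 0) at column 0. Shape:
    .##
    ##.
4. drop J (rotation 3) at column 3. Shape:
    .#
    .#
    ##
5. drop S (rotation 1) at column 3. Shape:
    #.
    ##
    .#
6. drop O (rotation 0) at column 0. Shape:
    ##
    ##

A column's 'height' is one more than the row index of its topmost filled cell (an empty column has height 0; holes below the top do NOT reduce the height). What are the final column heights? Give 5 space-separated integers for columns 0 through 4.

Drop 1: J rot1 at col 0 lands with bottom-row=0; cleared 0 line(s) (total 0); column heights now [3 3 0 0 0], max=3
Drop 2: T rot2 at col 1 lands with bottom-row=2; cleared 0 line(s) (total 0); column heights now [3 4 4 4 0], max=4
Drop 3: S rot0 at col 0 lands with bottom-row=4; cleared 0 line(s) (total 0); column heights now [5 6 6 4 0], max=6
Drop 4: J rot3 at col 3 lands with bottom-row=4; cleared 0 line(s) (total 0); column heights now [5 6 6 5 7], max=7
Drop 5: S rot1 at col 3 lands with bottom-row=7; cleared 0 line(s) (total 0); column heights now [5 6 6 10 9], max=10
Drop 6: O rot0 at col 0 lands with bottom-row=6; cleared 0 line(s) (total 0); column heights now [8 8 6 10 9], max=10

Answer: 8 8 6 10 9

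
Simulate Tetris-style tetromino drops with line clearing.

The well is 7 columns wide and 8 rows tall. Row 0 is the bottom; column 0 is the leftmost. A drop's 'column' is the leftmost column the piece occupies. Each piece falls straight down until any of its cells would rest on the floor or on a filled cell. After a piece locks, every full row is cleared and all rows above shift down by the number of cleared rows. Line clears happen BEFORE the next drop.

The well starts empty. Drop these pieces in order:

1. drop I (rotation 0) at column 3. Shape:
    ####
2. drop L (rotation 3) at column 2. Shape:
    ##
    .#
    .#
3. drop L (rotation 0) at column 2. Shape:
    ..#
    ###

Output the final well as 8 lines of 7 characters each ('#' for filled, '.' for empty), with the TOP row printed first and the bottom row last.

Drop 1: I rot0 at col 3 lands with bottom-row=0; cleared 0 line(s) (total 0); column heights now [0 0 0 1 1 1 1], max=1
Drop 2: L rot3 at col 2 lands with bottom-row=1; cleared 0 line(s) (total 0); column heights now [0 0 4 4 1 1 1], max=4
Drop 3: L rot0 at col 2 lands with bottom-row=4; cleared 0 line(s) (total 0); column heights now [0 0 5 5 6 1 1], max=6

Answer: .......
.......
....#..
..###..
..##...
...#...
...#...
...####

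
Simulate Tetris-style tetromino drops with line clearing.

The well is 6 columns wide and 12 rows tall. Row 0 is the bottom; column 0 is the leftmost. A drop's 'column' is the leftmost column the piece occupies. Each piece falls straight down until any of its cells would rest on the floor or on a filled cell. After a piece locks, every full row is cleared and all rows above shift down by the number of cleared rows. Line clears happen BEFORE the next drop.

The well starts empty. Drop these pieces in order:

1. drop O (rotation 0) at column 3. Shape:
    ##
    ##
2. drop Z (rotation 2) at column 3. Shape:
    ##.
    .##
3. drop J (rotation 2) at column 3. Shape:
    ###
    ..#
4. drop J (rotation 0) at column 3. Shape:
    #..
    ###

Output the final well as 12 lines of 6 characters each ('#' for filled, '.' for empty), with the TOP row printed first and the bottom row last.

Drop 1: O rot0 at col 3 lands with bottom-row=0; cleared 0 line(s) (total 0); column heights now [0 0 0 2 2 0], max=2
Drop 2: Z rot2 at col 3 lands with bottom-row=2; cleared 0 line(s) (total 0); column heights now [0 0 0 4 4 3], max=4
Drop 3: J rot2 at col 3 lands with bottom-row=3; cleared 0 line(s) (total 0); column heights now [0 0 0 5 5 5], max=5
Drop 4: J rot0 at col 3 lands with bottom-row=5; cleared 0 line(s) (total 0); column heights now [0 0 0 7 6 6], max=7

Answer: ......
......
......
......
......
...#..
...###
...###
...###
....##
...##.
...##.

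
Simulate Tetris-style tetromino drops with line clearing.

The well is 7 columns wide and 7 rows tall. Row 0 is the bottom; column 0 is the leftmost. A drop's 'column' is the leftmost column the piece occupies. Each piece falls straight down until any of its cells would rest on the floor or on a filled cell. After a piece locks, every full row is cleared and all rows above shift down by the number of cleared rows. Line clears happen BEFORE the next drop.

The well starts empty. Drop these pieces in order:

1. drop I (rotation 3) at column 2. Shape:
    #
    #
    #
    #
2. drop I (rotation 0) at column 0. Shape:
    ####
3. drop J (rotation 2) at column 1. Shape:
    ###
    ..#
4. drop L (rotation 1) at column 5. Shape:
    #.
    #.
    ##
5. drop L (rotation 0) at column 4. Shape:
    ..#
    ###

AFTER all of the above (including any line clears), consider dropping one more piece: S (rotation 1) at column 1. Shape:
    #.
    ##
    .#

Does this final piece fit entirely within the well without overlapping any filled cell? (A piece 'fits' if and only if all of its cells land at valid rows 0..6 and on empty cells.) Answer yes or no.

Answer: no

Derivation:
Drop 1: I rot3 at col 2 lands with bottom-row=0; cleared 0 line(s) (total 0); column heights now [0 0 4 0 0 0 0], max=4
Drop 2: I rot0 at col 0 lands with bottom-row=4; cleared 0 line(s) (total 0); column heights now [5 5 5 5 0 0 0], max=5
Drop 3: J rot2 at col 1 lands with bottom-row=5; cleared 0 line(s) (total 0); column heights now [5 7 7 7 0 0 0], max=7
Drop 4: L rot1 at col 5 lands with bottom-row=0; cleared 0 line(s) (total 0); column heights now [5 7 7 7 0 3 1], max=7
Drop 5: L rot0 at col 4 lands with bottom-row=3; cleared 0 line(s) (total 0); column heights now [5 7 7 7 4 4 5], max=7
Test piece S rot1 at col 1 (width 2): heights before test = [5 7 7 7 4 4 5]; fits = False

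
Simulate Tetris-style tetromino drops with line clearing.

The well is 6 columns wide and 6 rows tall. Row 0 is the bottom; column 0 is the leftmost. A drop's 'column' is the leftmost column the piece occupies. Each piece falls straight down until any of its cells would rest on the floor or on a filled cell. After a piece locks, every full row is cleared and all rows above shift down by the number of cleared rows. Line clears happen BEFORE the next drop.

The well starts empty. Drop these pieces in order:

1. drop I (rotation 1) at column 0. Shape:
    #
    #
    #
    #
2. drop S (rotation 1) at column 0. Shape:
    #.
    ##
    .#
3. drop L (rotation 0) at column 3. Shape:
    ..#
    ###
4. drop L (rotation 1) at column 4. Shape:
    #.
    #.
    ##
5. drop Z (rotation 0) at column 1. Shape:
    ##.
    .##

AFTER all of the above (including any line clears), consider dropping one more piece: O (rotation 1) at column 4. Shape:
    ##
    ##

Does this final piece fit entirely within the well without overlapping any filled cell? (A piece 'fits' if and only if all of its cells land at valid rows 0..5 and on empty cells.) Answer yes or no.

Drop 1: I rot1 at col 0 lands with bottom-row=0; cleared 0 line(s) (total 0); column heights now [4 0 0 0 0 0], max=4
Drop 2: S rot1 at col 0 lands with bottom-row=3; cleared 0 line(s) (total 0); column heights now [6 5 0 0 0 0], max=6
Drop 3: L rot0 at col 3 lands with bottom-row=0; cleared 0 line(s) (total 0); column heights now [6 5 0 1 1 2], max=6
Drop 4: L rot1 at col 4 lands with bottom-row=2; cleared 0 line(s) (total 0); column heights now [6 5 0 1 5 3], max=6
Drop 5: Z rot0 at col 1 lands with bottom-row=4; cleared 0 line(s) (total 0); column heights now [6 6 6 5 5 3], max=6
Test piece O rot1 at col 4 (width 2): heights before test = [6 6 6 5 5 3]; fits = False

Answer: no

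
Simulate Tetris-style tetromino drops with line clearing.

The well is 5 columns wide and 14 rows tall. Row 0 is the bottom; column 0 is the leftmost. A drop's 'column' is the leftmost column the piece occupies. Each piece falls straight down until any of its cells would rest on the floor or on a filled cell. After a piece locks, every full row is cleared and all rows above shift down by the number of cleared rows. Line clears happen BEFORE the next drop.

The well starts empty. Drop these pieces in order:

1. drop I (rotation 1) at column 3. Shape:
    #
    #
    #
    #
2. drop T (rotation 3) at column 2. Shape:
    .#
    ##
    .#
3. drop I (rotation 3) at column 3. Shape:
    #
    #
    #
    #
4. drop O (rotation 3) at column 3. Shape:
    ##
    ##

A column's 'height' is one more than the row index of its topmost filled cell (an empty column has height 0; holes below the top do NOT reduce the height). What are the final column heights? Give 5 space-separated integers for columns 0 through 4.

Answer: 0 0 6 13 13

Derivation:
Drop 1: I rot1 at col 3 lands with bottom-row=0; cleared 0 line(s) (total 0); column heights now [0 0 0 4 0], max=4
Drop 2: T rot3 at col 2 lands with bottom-row=4; cleared 0 line(s) (total 0); column heights now [0 0 6 7 0], max=7
Drop 3: I rot3 at col 3 lands with bottom-row=7; cleared 0 line(s) (total 0); column heights now [0 0 6 11 0], max=11
Drop 4: O rot3 at col 3 lands with bottom-row=11; cleared 0 line(s) (total 0); column heights now [0 0 6 13 13], max=13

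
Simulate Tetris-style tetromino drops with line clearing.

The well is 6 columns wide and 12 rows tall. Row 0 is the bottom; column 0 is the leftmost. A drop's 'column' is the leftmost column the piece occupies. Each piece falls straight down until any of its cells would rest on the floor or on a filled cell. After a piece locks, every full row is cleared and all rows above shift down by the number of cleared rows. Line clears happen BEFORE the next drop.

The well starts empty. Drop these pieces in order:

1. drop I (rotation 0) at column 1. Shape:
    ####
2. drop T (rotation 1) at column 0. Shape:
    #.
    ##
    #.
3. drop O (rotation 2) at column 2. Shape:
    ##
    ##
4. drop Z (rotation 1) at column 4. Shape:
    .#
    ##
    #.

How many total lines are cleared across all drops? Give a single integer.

Drop 1: I rot0 at col 1 lands with bottom-row=0; cleared 0 line(s) (total 0); column heights now [0 1 1 1 1 0], max=1
Drop 2: T rot1 at col 0 lands with bottom-row=0; cleared 0 line(s) (total 0); column heights now [3 2 1 1 1 0], max=3
Drop 3: O rot2 at col 2 lands with bottom-row=1; cleared 0 line(s) (total 0); column heights now [3 2 3 3 1 0], max=3
Drop 4: Z rot1 at col 4 lands with bottom-row=1; cleared 0 line(s) (total 0); column heights now [3 2 3 3 3 4], max=4

Answer: 0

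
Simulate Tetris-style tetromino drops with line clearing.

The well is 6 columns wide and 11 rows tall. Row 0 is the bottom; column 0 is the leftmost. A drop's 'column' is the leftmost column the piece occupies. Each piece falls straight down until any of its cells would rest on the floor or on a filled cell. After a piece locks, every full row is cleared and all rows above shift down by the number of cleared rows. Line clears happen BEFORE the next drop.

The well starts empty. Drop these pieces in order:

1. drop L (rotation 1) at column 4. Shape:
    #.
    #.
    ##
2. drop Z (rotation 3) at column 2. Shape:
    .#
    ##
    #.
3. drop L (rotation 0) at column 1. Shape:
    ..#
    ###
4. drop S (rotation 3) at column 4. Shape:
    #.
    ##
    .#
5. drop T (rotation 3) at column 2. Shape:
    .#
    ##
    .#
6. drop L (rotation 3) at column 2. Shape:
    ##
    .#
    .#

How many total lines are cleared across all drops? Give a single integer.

Drop 1: L rot1 at col 4 lands with bottom-row=0; cleared 0 line(s) (total 0); column heights now [0 0 0 0 3 1], max=3
Drop 2: Z rot3 at col 2 lands with bottom-row=0; cleared 0 line(s) (total 0); column heights now [0 0 2 3 3 1], max=3
Drop 3: L rot0 at col 1 lands with bottom-row=3; cleared 0 line(s) (total 0); column heights now [0 4 4 5 3 1], max=5
Drop 4: S rot3 at col 4 lands with bottom-row=2; cleared 0 line(s) (total 0); column heights now [0 4 4 5 5 4], max=5
Drop 5: T rot3 at col 2 lands with bottom-row=5; cleared 0 line(s) (total 0); column heights now [0 4 7 8 5 4], max=8
Drop 6: L rot3 at col 2 lands with bottom-row=8; cleared 0 line(s) (total 0); column heights now [0 4 11 11 5 4], max=11

Answer: 0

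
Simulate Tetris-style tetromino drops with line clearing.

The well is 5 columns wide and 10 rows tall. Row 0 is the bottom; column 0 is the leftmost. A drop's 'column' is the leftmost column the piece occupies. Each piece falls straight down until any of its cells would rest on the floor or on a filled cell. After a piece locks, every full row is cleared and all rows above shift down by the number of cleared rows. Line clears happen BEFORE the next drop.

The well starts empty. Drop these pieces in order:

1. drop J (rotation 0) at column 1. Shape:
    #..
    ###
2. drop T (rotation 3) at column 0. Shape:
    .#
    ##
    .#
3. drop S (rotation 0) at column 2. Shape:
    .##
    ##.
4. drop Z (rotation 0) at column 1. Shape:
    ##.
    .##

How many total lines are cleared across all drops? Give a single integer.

Drop 1: J rot0 at col 1 lands with bottom-row=0; cleared 0 line(s) (total 0); column heights now [0 2 1 1 0], max=2
Drop 2: T rot3 at col 0 lands with bottom-row=2; cleared 0 line(s) (total 0); column heights now [4 5 1 1 0], max=5
Drop 3: S rot0 at col 2 lands with bottom-row=1; cleared 0 line(s) (total 0); column heights now [4 5 2 3 3], max=5
Drop 4: Z rot0 at col 1 lands with bottom-row=4; cleared 0 line(s) (total 0); column heights now [4 6 6 5 3], max=6

Answer: 0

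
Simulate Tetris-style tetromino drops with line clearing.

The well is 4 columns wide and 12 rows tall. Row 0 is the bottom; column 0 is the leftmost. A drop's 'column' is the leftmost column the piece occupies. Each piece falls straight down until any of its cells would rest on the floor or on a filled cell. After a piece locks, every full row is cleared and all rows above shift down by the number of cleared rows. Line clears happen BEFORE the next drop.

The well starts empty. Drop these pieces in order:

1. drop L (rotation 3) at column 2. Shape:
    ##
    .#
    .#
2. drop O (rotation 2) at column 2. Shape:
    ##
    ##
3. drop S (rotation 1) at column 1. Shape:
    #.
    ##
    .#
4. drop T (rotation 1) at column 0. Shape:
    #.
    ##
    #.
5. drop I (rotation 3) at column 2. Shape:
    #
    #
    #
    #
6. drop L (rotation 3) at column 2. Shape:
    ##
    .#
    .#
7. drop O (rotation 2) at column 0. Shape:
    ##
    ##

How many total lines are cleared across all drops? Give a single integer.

Drop 1: L rot3 at col 2 lands with bottom-row=0; cleared 0 line(s) (total 0); column heights now [0 0 3 3], max=3
Drop 2: O rot2 at col 2 lands with bottom-row=3; cleared 0 line(s) (total 0); column heights now [0 0 5 5], max=5
Drop 3: S rot1 at col 1 lands with bottom-row=5; cleared 0 line(s) (total 0); column heights now [0 8 7 5], max=8
Drop 4: T rot1 at col 0 lands with bottom-row=7; cleared 0 line(s) (total 0); column heights now [10 9 7 5], max=10
Drop 5: I rot3 at col 2 lands with bottom-row=7; cleared 0 line(s) (total 0); column heights now [10 9 11 5], max=11
Drop 6: L rot3 at col 2 lands with bottom-row=9; cleared 0 line(s) (total 0); column heights now [10 9 12 12], max=12
Drop 7: O rot2 at col 0 lands with bottom-row=10; cleared 2 line(s) (total 2); column heights now [10 9 10 10], max=10

Answer: 2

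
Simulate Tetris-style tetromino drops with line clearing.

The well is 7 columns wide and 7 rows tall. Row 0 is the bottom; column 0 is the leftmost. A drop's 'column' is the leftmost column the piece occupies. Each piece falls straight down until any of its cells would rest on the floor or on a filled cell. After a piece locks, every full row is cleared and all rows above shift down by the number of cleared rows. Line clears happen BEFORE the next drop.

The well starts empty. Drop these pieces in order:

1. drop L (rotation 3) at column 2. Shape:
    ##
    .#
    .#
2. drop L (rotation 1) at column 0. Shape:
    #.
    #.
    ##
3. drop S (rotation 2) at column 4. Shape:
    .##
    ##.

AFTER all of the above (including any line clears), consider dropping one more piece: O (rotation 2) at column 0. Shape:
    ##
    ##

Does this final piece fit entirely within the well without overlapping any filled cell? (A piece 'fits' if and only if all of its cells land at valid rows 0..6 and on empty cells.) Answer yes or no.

Drop 1: L rot3 at col 2 lands with bottom-row=0; cleared 0 line(s) (total 0); column heights now [0 0 3 3 0 0 0], max=3
Drop 2: L rot1 at col 0 lands with bottom-row=0; cleared 0 line(s) (total 0); column heights now [3 1 3 3 0 0 0], max=3
Drop 3: S rot2 at col 4 lands with bottom-row=0; cleared 0 line(s) (total 0); column heights now [3 1 3 3 1 2 2], max=3
Test piece O rot2 at col 0 (width 2): heights before test = [3 1 3 3 1 2 2]; fits = True

Answer: yes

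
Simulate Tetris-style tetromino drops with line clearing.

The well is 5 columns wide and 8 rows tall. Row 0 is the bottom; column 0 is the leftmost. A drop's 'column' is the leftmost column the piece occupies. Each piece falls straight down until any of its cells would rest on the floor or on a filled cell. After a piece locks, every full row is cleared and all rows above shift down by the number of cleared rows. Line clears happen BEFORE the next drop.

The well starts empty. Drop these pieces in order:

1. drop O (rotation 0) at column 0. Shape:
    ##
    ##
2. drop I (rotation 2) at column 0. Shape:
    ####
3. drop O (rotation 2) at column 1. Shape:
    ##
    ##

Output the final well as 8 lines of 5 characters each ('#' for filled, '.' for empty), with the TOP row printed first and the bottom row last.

Answer: .....
.....
.....
.##..
.##..
####.
##...
##...

Derivation:
Drop 1: O rot0 at col 0 lands with bottom-row=0; cleared 0 line(s) (total 0); column heights now [2 2 0 0 0], max=2
Drop 2: I rot2 at col 0 lands with bottom-row=2; cleared 0 line(s) (total 0); column heights now [3 3 3 3 0], max=3
Drop 3: O rot2 at col 1 lands with bottom-row=3; cleared 0 line(s) (total 0); column heights now [3 5 5 3 0], max=5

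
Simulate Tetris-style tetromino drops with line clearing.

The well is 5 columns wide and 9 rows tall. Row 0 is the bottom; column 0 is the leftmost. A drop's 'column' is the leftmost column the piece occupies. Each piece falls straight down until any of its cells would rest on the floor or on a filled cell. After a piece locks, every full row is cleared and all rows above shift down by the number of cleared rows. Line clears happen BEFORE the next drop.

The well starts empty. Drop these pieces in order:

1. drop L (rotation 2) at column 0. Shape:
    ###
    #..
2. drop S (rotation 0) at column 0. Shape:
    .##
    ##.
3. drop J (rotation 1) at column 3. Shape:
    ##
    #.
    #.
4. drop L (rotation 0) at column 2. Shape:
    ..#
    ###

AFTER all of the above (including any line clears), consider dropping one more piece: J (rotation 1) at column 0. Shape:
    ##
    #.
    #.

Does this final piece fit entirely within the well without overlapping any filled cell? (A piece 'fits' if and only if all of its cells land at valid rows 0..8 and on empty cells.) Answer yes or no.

Answer: yes

Derivation:
Drop 1: L rot2 at col 0 lands with bottom-row=0; cleared 0 line(s) (total 0); column heights now [2 2 2 0 0], max=2
Drop 2: S rot0 at col 0 lands with bottom-row=2; cleared 0 line(s) (total 0); column heights now [3 4 4 0 0], max=4
Drop 3: J rot1 at col 3 lands with bottom-row=0; cleared 0 line(s) (total 0); column heights now [3 4 4 3 3], max=4
Drop 4: L rot0 at col 2 lands with bottom-row=4; cleared 0 line(s) (total 0); column heights now [3 4 5 5 6], max=6
Test piece J rot1 at col 0 (width 2): heights before test = [3 4 5 5 6]; fits = True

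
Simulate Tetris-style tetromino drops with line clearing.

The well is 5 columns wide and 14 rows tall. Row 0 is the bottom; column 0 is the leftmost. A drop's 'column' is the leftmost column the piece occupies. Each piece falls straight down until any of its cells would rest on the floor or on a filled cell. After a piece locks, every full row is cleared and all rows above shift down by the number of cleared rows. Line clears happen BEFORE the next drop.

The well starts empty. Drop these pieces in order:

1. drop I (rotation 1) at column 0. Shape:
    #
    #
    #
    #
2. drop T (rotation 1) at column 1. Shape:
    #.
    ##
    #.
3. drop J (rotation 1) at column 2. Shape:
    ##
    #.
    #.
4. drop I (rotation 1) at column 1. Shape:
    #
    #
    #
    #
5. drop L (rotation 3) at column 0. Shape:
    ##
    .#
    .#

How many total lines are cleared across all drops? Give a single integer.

Answer: 0

Derivation:
Drop 1: I rot1 at col 0 lands with bottom-row=0; cleared 0 line(s) (total 0); column heights now [4 0 0 0 0], max=4
Drop 2: T rot1 at col 1 lands with bottom-row=0; cleared 0 line(s) (total 0); column heights now [4 3 2 0 0], max=4
Drop 3: J rot1 at col 2 lands with bottom-row=2; cleared 0 line(s) (total 0); column heights now [4 3 5 5 0], max=5
Drop 4: I rot1 at col 1 lands with bottom-row=3; cleared 0 line(s) (total 0); column heights now [4 7 5 5 0], max=7
Drop 5: L rot3 at col 0 lands with bottom-row=7; cleared 0 line(s) (total 0); column heights now [10 10 5 5 0], max=10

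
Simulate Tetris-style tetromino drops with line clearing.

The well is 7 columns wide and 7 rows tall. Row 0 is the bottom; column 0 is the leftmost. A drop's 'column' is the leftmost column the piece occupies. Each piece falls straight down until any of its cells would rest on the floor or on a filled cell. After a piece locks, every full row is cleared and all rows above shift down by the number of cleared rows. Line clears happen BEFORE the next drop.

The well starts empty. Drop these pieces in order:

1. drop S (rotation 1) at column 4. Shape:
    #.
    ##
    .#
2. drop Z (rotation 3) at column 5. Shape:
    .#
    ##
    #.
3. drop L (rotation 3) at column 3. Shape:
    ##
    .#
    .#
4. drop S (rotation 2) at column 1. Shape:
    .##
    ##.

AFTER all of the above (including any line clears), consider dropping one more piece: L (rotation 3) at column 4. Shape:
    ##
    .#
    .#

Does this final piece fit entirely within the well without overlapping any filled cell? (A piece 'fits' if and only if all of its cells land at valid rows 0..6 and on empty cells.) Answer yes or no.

Answer: yes

Derivation:
Drop 1: S rot1 at col 4 lands with bottom-row=0; cleared 0 line(s) (total 0); column heights now [0 0 0 0 3 2 0], max=3
Drop 2: Z rot3 at col 5 lands with bottom-row=2; cleared 0 line(s) (total 0); column heights now [0 0 0 0 3 4 5], max=5
Drop 3: L rot3 at col 3 lands with bottom-row=3; cleared 0 line(s) (total 0); column heights now [0 0 0 6 6 4 5], max=6
Drop 4: S rot2 at col 1 lands with bottom-row=5; cleared 0 line(s) (total 0); column heights now [0 6 7 7 6 4 5], max=7
Test piece L rot3 at col 4 (width 2): heights before test = [0 6 7 7 6 4 5]; fits = True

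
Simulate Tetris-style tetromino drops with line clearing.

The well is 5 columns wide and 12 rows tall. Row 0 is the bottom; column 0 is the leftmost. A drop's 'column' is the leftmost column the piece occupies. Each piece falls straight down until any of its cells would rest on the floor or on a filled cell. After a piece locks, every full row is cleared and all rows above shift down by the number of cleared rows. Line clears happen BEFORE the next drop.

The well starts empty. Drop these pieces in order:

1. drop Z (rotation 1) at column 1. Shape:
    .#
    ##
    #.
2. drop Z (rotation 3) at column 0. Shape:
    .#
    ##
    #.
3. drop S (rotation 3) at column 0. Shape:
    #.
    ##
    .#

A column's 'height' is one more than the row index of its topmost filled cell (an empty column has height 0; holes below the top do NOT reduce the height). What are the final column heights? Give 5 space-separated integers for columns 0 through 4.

Drop 1: Z rot1 at col 1 lands with bottom-row=0; cleared 0 line(s) (total 0); column heights now [0 2 3 0 0], max=3
Drop 2: Z rot3 at col 0 lands with bottom-row=1; cleared 0 line(s) (total 0); column heights now [3 4 3 0 0], max=4
Drop 3: S rot3 at col 0 lands with bottom-row=4; cleared 0 line(s) (total 0); column heights now [7 6 3 0 0], max=7

Answer: 7 6 3 0 0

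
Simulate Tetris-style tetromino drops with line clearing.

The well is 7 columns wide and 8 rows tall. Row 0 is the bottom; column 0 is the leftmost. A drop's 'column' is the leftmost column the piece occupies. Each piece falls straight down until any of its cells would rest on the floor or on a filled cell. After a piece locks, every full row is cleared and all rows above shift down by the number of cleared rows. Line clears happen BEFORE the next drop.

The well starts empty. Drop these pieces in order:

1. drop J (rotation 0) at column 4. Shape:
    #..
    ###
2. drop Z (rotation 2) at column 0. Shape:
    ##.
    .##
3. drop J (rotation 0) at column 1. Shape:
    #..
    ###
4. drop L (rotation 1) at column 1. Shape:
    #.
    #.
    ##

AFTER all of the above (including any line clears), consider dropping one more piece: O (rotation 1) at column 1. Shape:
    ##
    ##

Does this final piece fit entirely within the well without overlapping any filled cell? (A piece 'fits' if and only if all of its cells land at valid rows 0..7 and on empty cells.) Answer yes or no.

Answer: no

Derivation:
Drop 1: J rot0 at col 4 lands with bottom-row=0; cleared 0 line(s) (total 0); column heights now [0 0 0 0 2 1 1], max=2
Drop 2: Z rot2 at col 0 lands with bottom-row=0; cleared 0 line(s) (total 0); column heights now [2 2 1 0 2 1 1], max=2
Drop 3: J rot0 at col 1 lands with bottom-row=2; cleared 0 line(s) (total 0); column heights now [2 4 3 3 2 1 1], max=4
Drop 4: L rot1 at col 1 lands with bottom-row=4; cleared 0 line(s) (total 0); column heights now [2 7 5 3 2 1 1], max=7
Test piece O rot1 at col 1 (width 2): heights before test = [2 7 5 3 2 1 1]; fits = False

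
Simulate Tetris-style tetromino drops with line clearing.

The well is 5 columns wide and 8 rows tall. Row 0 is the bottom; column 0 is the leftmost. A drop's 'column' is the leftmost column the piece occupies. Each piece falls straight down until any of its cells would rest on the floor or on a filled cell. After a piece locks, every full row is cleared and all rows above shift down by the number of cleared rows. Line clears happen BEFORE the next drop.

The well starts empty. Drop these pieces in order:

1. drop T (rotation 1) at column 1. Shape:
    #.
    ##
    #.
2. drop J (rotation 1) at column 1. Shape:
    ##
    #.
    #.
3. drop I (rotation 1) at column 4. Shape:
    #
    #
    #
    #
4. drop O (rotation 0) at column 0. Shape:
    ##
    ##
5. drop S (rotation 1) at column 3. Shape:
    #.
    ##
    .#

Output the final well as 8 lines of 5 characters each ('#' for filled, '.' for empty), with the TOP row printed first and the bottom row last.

Drop 1: T rot1 at col 1 lands with bottom-row=0; cleared 0 line(s) (total 0); column heights now [0 3 2 0 0], max=3
Drop 2: J rot1 at col 1 lands with bottom-row=3; cleared 0 line(s) (total 0); column heights now [0 6 6 0 0], max=6
Drop 3: I rot1 at col 4 lands with bottom-row=0; cleared 0 line(s) (total 0); column heights now [0 6 6 0 4], max=6
Drop 4: O rot0 at col 0 lands with bottom-row=6; cleared 0 line(s) (total 0); column heights now [8 8 6 0 4], max=8
Drop 5: S rot1 at col 3 lands with bottom-row=4; cleared 0 line(s) (total 0); column heights now [8 8 6 7 6], max=8

Answer: ##...
##.#.
.####
.#..#
.#..#
.#..#
.##.#
.#..#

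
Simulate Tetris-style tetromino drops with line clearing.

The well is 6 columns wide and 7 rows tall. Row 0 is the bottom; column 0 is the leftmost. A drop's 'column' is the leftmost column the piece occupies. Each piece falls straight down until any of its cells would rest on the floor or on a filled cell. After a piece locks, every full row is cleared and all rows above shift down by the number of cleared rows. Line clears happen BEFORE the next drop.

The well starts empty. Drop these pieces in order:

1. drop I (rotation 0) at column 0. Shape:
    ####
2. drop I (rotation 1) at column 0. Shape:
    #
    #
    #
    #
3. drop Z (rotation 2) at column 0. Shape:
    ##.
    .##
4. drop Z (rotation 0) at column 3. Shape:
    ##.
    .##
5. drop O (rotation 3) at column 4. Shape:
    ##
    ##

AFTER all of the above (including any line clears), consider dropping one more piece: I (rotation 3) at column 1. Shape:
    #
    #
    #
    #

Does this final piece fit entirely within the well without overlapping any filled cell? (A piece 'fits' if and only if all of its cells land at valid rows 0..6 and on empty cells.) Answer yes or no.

Answer: no

Derivation:
Drop 1: I rot0 at col 0 lands with bottom-row=0; cleared 0 line(s) (total 0); column heights now [1 1 1 1 0 0], max=1
Drop 2: I rot1 at col 0 lands with bottom-row=1; cleared 0 line(s) (total 0); column heights now [5 1 1 1 0 0], max=5
Drop 3: Z rot2 at col 0 lands with bottom-row=4; cleared 0 line(s) (total 0); column heights now [6 6 5 1 0 0], max=6
Drop 4: Z rot0 at col 3 lands with bottom-row=0; cleared 1 line(s) (total 1); column heights now [5 5 4 1 1 0], max=5
Drop 5: O rot3 at col 4 lands with bottom-row=1; cleared 0 line(s) (total 1); column heights now [5 5 4 1 3 3], max=5
Test piece I rot3 at col 1 (width 1): heights before test = [5 5 4 1 3 3]; fits = False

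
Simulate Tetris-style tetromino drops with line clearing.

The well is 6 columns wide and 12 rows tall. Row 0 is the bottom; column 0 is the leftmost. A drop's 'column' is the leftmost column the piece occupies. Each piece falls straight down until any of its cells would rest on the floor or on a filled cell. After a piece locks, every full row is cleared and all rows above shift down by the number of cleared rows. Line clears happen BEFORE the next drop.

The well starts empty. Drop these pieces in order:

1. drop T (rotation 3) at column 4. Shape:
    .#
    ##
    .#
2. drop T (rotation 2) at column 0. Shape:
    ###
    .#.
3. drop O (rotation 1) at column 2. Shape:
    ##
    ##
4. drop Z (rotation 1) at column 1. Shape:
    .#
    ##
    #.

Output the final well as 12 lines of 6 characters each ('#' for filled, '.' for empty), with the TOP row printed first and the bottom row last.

Answer: ......
......
......
......
......
......
..#...
.##...
.###..
..##.#
###.##
.#...#

Derivation:
Drop 1: T rot3 at col 4 lands with bottom-row=0; cleared 0 line(s) (total 0); column heights now [0 0 0 0 2 3], max=3
Drop 2: T rot2 at col 0 lands with bottom-row=0; cleared 0 line(s) (total 0); column heights now [2 2 2 0 2 3], max=3
Drop 3: O rot1 at col 2 lands with bottom-row=2; cleared 0 line(s) (total 0); column heights now [2 2 4 4 2 3], max=4
Drop 4: Z rot1 at col 1 lands with bottom-row=3; cleared 0 line(s) (total 0); column heights now [2 5 6 4 2 3], max=6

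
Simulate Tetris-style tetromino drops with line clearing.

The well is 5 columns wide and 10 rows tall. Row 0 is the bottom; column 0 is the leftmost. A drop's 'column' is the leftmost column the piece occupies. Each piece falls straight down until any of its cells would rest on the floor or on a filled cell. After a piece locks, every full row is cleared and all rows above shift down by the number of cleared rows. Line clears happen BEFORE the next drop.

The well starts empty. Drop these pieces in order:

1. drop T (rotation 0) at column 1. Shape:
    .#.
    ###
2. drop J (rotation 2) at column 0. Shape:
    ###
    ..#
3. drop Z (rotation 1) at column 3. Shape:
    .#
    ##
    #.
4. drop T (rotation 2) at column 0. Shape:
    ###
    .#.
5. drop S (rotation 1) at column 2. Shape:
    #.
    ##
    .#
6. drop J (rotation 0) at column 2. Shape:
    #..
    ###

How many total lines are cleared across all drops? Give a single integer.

Answer: 0

Derivation:
Drop 1: T rot0 at col 1 lands with bottom-row=0; cleared 0 line(s) (total 0); column heights now [0 1 2 1 0], max=2
Drop 2: J rot2 at col 0 lands with bottom-row=2; cleared 0 line(s) (total 0); column heights now [4 4 4 1 0], max=4
Drop 3: Z rot1 at col 3 lands with bottom-row=1; cleared 0 line(s) (total 0); column heights now [4 4 4 3 4], max=4
Drop 4: T rot2 at col 0 lands with bottom-row=4; cleared 0 line(s) (total 0); column heights now [6 6 6 3 4], max=6
Drop 5: S rot1 at col 2 lands with bottom-row=5; cleared 0 line(s) (total 0); column heights now [6 6 8 7 4], max=8
Drop 6: J rot0 at col 2 lands with bottom-row=8; cleared 0 line(s) (total 0); column heights now [6 6 10 9 9], max=10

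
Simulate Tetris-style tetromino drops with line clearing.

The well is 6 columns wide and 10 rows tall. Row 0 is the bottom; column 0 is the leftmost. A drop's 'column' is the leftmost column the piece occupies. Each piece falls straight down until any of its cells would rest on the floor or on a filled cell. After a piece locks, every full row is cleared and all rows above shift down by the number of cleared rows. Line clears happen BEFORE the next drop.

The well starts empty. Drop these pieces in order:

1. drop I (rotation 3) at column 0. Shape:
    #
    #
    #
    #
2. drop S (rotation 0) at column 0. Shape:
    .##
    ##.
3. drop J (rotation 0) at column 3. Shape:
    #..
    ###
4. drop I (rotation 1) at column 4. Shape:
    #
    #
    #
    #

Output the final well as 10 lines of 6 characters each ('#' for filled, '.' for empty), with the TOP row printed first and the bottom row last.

Drop 1: I rot3 at col 0 lands with bottom-row=0; cleared 0 line(s) (total 0); column heights now [4 0 0 0 0 0], max=4
Drop 2: S rot0 at col 0 lands with bottom-row=4; cleared 0 line(s) (total 0); column heights now [5 6 6 0 0 0], max=6
Drop 3: J rot0 at col 3 lands with bottom-row=0; cleared 0 line(s) (total 0); column heights now [5 6 6 2 1 1], max=6
Drop 4: I rot1 at col 4 lands with bottom-row=1; cleared 0 line(s) (total 0); column heights now [5 6 6 2 5 1], max=6

Answer: ......
......
......
......
.##...
##..#.
#...#.
#...#.
#..##.
#..###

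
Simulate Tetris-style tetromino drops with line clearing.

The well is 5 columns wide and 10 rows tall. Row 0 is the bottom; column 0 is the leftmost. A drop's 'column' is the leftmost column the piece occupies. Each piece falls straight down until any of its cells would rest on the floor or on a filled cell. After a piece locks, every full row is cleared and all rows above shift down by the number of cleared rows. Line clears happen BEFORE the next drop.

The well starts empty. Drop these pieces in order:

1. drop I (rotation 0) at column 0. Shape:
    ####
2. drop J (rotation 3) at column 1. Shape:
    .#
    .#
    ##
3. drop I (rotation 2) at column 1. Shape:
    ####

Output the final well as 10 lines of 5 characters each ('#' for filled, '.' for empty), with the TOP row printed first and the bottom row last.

Drop 1: I rot0 at col 0 lands with bottom-row=0; cleared 0 line(s) (total 0); column heights now [1 1 1 1 0], max=1
Drop 2: J rot3 at col 1 lands with bottom-row=1; cleared 0 line(s) (total 0); column heights now [1 2 4 1 0], max=4
Drop 3: I rot2 at col 1 lands with bottom-row=4; cleared 0 line(s) (total 0); column heights now [1 5 5 5 5], max=5

Answer: .....
.....
.....
.....
.....
.####
..#..
..#..
.##..
####.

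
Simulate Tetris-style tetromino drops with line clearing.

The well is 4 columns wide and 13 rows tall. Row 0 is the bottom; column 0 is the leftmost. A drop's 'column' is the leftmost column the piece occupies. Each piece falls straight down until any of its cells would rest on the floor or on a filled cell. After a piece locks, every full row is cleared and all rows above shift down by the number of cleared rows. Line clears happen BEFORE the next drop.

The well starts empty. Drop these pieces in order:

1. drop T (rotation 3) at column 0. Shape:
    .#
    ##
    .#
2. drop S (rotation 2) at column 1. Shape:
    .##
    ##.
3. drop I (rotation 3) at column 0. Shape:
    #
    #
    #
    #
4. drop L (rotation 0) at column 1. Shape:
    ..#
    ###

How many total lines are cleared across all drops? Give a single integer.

Drop 1: T rot3 at col 0 lands with bottom-row=0; cleared 0 line(s) (total 0); column heights now [2 3 0 0], max=3
Drop 2: S rot2 at col 1 lands with bottom-row=3; cleared 0 line(s) (total 0); column heights now [2 4 5 5], max=5
Drop 3: I rot3 at col 0 lands with bottom-row=2; cleared 0 line(s) (total 0); column heights now [6 4 5 5], max=6
Drop 4: L rot0 at col 1 lands with bottom-row=5; cleared 1 line(s) (total 1); column heights now [5 4 5 6], max=6

Answer: 1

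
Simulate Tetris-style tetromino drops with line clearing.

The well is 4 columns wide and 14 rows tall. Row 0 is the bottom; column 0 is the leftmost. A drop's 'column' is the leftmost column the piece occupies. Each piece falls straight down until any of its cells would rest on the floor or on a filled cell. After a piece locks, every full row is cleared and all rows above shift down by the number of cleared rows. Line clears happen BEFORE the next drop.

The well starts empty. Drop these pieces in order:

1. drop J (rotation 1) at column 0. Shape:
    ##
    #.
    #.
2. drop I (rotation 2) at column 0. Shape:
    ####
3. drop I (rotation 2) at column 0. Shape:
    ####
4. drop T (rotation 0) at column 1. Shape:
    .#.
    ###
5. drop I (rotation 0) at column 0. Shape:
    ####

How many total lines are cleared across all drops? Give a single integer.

Answer: 3

Derivation:
Drop 1: J rot1 at col 0 lands with bottom-row=0; cleared 0 line(s) (total 0); column heights now [3 3 0 0], max=3
Drop 2: I rot2 at col 0 lands with bottom-row=3; cleared 1 line(s) (total 1); column heights now [3 3 0 0], max=3
Drop 3: I rot2 at col 0 lands with bottom-row=3; cleared 1 line(s) (total 2); column heights now [3 3 0 0], max=3
Drop 4: T rot0 at col 1 lands with bottom-row=3; cleared 0 line(s) (total 2); column heights now [3 4 5 4], max=5
Drop 5: I rot0 at col 0 lands with bottom-row=5; cleared 1 line(s) (total 3); column heights now [3 4 5 4], max=5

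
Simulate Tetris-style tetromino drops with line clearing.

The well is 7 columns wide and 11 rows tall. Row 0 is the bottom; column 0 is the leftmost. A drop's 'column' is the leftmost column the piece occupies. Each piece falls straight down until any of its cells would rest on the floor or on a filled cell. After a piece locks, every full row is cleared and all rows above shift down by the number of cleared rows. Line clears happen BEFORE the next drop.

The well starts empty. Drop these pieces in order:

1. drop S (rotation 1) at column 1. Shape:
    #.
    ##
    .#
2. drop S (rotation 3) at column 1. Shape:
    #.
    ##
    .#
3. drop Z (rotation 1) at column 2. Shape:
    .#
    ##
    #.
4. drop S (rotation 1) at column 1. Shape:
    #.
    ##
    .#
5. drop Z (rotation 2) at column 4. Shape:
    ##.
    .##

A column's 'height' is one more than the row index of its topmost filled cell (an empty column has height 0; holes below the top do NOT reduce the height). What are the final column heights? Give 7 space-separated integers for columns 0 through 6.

Answer: 0 9 8 7 2 2 1

Derivation:
Drop 1: S rot1 at col 1 lands with bottom-row=0; cleared 0 line(s) (total 0); column heights now [0 3 2 0 0 0 0], max=3
Drop 2: S rot3 at col 1 lands with bottom-row=2; cleared 0 line(s) (total 0); column heights now [0 5 4 0 0 0 0], max=5
Drop 3: Z rot1 at col 2 lands with bottom-row=4; cleared 0 line(s) (total 0); column heights now [0 5 6 7 0 0 0], max=7
Drop 4: S rot1 at col 1 lands with bottom-row=6; cleared 0 line(s) (total 0); column heights now [0 9 8 7 0 0 0], max=9
Drop 5: Z rot2 at col 4 lands with bottom-row=0; cleared 0 line(s) (total 0); column heights now [0 9 8 7 2 2 1], max=9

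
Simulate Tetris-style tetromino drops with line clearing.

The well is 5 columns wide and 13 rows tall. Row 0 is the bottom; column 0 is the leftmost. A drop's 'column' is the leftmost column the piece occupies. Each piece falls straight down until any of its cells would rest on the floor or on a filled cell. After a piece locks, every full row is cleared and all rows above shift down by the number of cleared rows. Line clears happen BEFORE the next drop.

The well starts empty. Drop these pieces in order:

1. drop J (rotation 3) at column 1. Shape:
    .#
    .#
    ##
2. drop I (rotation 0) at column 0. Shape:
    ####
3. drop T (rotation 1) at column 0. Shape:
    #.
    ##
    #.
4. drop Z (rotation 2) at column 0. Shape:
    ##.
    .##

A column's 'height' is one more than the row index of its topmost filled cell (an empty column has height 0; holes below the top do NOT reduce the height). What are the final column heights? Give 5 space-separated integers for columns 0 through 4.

Answer: 8 8 7 4 0

Derivation:
Drop 1: J rot3 at col 1 lands with bottom-row=0; cleared 0 line(s) (total 0); column heights now [0 1 3 0 0], max=3
Drop 2: I rot0 at col 0 lands with bottom-row=3; cleared 0 line(s) (total 0); column heights now [4 4 4 4 0], max=4
Drop 3: T rot1 at col 0 lands with bottom-row=4; cleared 0 line(s) (total 0); column heights now [7 6 4 4 0], max=7
Drop 4: Z rot2 at col 0 lands with bottom-row=6; cleared 0 line(s) (total 0); column heights now [8 8 7 4 0], max=8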